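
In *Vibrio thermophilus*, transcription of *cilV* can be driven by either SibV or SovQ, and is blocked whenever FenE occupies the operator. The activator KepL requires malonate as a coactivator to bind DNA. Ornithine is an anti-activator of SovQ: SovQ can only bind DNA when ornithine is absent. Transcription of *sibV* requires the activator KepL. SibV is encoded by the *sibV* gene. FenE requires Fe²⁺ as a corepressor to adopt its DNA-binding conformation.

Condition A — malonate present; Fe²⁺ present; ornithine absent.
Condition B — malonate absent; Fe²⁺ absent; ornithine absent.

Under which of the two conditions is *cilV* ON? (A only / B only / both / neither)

B only

Condition A:
Malonate is present, so KepL is active.
No repressor is bound and KepL is active, so *sibV* is transcribed.
So SibV is produced and active.
Fe²⁺ is present, so FenE is active.
Ornithine is absent, so SovQ is active.
With repressor FenE bound, *cilV* is not transcribed.
→ *cilV* is OFF in A.
Condition B:
Malonate is absent, so KepL is inactive.
Required activator KepL is absent, so *sibV* is not transcribed.
So SibV is not produced.
Fe²⁺ is absent, so FenE is inactive.
Ornithine is absent, so SovQ is active.
Activator SovQ is present, so *cilV* is transcribed.
→ *cilV* is ON in B.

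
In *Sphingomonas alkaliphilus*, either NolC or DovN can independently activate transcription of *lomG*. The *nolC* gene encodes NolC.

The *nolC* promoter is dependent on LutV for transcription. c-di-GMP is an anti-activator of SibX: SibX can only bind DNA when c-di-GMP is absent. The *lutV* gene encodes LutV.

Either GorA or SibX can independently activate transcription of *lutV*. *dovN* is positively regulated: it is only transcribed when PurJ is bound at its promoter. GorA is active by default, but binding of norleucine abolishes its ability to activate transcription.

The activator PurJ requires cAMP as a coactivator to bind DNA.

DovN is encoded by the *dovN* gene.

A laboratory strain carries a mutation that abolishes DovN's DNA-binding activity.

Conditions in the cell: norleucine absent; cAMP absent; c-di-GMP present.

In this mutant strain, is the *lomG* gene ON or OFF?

ON

Norleucine is absent, so GorA is active.
c-di-GMP is present, so SibX is inactive.
Activator GorA is present, so *lutV* is transcribed.
So LutV is produced and active.
No repressor is bound and LutV is active, so *nolC* is transcribed.
So NolC is produced and active.
DovN is non-functional in this strain, so it has no effect.
Activator NolC is present, so *lomG* is transcribed.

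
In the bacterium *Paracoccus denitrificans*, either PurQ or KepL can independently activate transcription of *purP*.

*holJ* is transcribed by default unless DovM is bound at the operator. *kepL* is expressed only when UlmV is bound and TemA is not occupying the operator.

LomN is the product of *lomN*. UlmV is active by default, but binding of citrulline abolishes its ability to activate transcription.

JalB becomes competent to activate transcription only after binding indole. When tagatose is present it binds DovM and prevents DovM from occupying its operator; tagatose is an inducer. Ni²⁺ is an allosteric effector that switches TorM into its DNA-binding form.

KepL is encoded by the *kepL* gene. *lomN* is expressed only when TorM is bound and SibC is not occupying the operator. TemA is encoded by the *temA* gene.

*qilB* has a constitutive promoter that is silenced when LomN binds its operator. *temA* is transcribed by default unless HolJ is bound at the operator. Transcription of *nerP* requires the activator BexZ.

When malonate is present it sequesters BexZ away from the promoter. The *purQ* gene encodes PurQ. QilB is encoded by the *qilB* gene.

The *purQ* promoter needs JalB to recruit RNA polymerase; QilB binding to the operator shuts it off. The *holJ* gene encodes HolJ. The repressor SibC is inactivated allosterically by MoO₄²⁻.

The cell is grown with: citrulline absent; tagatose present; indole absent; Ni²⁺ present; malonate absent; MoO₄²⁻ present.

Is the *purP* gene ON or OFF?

Indole is absent, so JalB is inactive.
Ni²⁺ is present, so TorM is active.
MoO₄²⁻ is present, so SibC is inactive.
No repressor is bound and TorM is active, so *lomN* is transcribed.
So LomN is produced and active.
With repressor LomN bound, *qilB* is not transcribed.
So QilB is not produced.
Required activator JalB is absent, so *purQ* is not transcribed.
So PurQ is not produced.
Tagatose is present, so DovM is inactive.
With no repressor bound, *holJ* is transcribed.
So HolJ is produced and active.
With repressor HolJ bound, *temA* is not transcribed.
So TemA is not produced.
Citrulline is absent, so UlmV is active.
No repressor is bound and UlmV is active, so *kepL* is transcribed.
So KepL is produced and active.
Activator KepL is present, so *purP* is transcribed.

ON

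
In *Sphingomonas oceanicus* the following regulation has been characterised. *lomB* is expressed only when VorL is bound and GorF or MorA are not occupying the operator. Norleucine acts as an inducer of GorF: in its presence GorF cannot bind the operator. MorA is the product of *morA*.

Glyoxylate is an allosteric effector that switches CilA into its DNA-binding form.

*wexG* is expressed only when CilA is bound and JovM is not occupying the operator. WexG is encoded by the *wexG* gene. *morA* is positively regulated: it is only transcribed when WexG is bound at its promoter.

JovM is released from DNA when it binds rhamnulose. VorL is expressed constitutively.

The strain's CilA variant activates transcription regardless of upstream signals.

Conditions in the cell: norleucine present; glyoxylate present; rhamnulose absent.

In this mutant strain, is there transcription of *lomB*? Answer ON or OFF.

Norleucine is present, so GorF is inactive.
CilA is constitutively active in this strain.
Rhamnulose is absent, so JovM is active.
With repressor JovM bound, *wexG* is not transcribed.
So WexG is not produced.
Required activator WexG is absent, so *morA* is not transcribed.
So MorA is not produced.
VorL is produced constitutively and is active.
No repressor is bound and VorL is active, so *lomB* is transcribed.

ON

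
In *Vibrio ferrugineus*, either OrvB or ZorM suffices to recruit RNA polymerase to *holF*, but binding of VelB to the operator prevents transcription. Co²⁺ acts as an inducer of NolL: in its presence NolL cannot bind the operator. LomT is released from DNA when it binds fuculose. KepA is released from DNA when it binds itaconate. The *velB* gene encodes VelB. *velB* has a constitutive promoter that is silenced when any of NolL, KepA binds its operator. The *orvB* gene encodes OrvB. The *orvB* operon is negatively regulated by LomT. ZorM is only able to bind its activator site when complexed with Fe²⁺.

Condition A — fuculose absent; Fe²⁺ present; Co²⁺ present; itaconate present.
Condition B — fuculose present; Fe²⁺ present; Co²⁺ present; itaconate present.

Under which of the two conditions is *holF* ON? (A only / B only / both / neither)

Condition A:
Fuculose is absent, so LomT is active.
With repressor LomT bound, *orvB* is not transcribed.
So OrvB is not produced.
Fe²⁺ is present, so ZorM is active.
Co²⁺ is present, so NolL is inactive.
Itaconate is present, so KepA is inactive.
With no repressor bound, *velB* is transcribed.
So VelB is produced and active.
With repressor VelB bound, *holF* is not transcribed.
→ *holF* is OFF in A.
Condition B:
Fuculose is present, so LomT is inactive.
With no repressor bound, *orvB* is transcribed.
So OrvB is produced and active.
Fe²⁺ is present, so ZorM is active.
Co²⁺ is present, so NolL is inactive.
Itaconate is present, so KepA is inactive.
With no repressor bound, *velB* is transcribed.
So VelB is produced and active.
With repressor VelB bound, *holF* is not transcribed.
→ *holF* is OFF in B.

neither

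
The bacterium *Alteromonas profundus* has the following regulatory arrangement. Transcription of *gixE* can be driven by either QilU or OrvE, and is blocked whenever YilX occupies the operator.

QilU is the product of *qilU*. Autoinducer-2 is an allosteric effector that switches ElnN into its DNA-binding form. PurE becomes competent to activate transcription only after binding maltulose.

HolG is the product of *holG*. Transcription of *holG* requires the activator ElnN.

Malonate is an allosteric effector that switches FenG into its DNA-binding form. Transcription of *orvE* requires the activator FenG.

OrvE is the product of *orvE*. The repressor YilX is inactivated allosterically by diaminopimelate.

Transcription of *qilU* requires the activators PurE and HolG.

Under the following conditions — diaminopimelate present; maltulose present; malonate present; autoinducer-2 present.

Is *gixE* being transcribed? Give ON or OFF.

Maltulose is present, so PurE is active.
Autoinducer-2 is present, so ElnN is active.
No repressor is bound and ElnN is active, so *holG* is transcribed.
So HolG is produced and active.
No repressor is bound and PurE and HolG are active, so *qilU* is transcribed.
So QilU is produced and active.
Diaminopimelate is present, so YilX is inactive.
Malonate is present, so FenG is active.
No repressor is bound and FenG is active, so *orvE* is transcribed.
So OrvE is produced and active.
Activator QilU is present, so *gixE* is transcribed.

ON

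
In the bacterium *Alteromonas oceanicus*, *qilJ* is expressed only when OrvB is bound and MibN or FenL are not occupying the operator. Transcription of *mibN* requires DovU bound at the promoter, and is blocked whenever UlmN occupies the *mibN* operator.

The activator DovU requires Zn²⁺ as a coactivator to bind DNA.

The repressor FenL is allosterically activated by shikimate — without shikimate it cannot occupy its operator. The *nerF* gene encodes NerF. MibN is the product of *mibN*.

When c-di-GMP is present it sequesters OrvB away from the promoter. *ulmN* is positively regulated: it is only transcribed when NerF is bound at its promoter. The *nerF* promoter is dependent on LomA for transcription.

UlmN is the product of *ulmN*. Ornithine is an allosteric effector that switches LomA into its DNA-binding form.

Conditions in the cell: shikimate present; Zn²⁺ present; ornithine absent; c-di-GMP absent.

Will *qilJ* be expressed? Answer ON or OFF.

Zn²⁺ is present, so DovU is active.
Ornithine is absent, so LomA is inactive.
Required activator LomA is absent, so *nerF* is not transcribed.
So NerF is not produced.
Required activator NerF is absent, so *ulmN* is not transcribed.
So UlmN is not produced.
No repressor is bound and DovU is active, so *mibN* is transcribed.
So MibN is produced and active.
Shikimate is present, so FenL is active.
c-di-GMP is absent, so OrvB is active.
With repressor MibN bound, *qilJ* is not transcribed.

OFF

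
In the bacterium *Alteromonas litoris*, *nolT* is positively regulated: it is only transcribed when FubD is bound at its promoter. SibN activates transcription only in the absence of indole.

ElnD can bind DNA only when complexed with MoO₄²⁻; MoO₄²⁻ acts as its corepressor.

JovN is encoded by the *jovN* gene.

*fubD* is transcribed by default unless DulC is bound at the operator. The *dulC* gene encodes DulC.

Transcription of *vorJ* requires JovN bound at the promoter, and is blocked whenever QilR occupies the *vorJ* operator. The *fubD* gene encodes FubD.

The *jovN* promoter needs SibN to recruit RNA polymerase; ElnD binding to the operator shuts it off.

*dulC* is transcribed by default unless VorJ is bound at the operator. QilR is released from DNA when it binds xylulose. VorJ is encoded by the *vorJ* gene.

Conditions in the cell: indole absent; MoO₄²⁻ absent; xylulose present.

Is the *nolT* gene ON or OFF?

Indole is absent, so SibN is active.
MoO₄²⁻ is absent, so ElnD is inactive.
No repressor is bound and SibN is active, so *jovN* is transcribed.
So JovN is produced and active.
Xylulose is present, so QilR is inactive.
No repressor is bound and JovN is active, so *vorJ* is transcribed.
So VorJ is produced and active.
With repressor VorJ bound, *dulC* is not transcribed.
So DulC is not produced.
With no repressor bound, *fubD* is transcribed.
So FubD is produced and active.
No repressor is bound and FubD is active, so *nolT* is transcribed.

ON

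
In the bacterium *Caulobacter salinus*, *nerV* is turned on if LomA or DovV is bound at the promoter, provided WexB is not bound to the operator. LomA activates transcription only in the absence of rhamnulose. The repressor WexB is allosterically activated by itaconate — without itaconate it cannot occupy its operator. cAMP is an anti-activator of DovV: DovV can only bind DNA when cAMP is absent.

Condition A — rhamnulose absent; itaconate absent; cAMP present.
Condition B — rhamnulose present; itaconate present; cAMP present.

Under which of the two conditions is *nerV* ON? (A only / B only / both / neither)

Condition A:
Rhamnulose is absent, so LomA is active.
Itaconate is absent, so WexB is inactive.
cAMP is present, so DovV is inactive.
Activator LomA is present, so *nerV* is transcribed.
→ *nerV* is ON in A.
Condition B:
Rhamnulose is present, so LomA is inactive.
Itaconate is present, so WexB is active.
cAMP is present, so DovV is inactive.
With repressor WexB bound, *nerV* is not transcribed.
→ *nerV* is OFF in B.

A only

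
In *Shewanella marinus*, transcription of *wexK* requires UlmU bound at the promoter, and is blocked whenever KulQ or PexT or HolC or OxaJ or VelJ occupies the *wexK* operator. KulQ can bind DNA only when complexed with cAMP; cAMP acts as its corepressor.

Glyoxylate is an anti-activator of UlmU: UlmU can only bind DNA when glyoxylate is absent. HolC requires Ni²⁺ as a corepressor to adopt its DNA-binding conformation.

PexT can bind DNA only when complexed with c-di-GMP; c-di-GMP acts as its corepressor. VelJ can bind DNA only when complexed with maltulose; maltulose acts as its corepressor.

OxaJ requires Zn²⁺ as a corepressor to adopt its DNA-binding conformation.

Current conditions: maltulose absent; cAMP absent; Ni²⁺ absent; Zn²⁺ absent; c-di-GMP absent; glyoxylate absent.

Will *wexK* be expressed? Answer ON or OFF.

ON

cAMP is absent, so KulQ is inactive.
c-di-GMP is absent, so PexT is inactive.
Ni²⁺ is absent, so HolC is inactive.
Zn²⁺ is absent, so OxaJ is inactive.
Maltulose is absent, so VelJ is inactive.
Glyoxylate is absent, so UlmU is active.
No repressor is bound and UlmU is active, so *wexK* is transcribed.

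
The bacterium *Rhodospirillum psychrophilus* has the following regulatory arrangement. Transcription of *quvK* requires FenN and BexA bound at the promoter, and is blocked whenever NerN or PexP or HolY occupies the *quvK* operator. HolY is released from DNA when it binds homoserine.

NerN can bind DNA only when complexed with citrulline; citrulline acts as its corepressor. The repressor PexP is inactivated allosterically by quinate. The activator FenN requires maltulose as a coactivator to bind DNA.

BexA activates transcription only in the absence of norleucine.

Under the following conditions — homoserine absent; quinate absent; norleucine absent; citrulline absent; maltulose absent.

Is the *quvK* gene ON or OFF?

OFF

Citrulline is absent, so NerN is inactive.
Quinate is absent, so PexP is active.
Homoserine is absent, so HolY is active.
Maltulose is absent, so FenN is inactive.
Norleucine is absent, so BexA is active.
With repressor PexP bound, *quvK* is not transcribed.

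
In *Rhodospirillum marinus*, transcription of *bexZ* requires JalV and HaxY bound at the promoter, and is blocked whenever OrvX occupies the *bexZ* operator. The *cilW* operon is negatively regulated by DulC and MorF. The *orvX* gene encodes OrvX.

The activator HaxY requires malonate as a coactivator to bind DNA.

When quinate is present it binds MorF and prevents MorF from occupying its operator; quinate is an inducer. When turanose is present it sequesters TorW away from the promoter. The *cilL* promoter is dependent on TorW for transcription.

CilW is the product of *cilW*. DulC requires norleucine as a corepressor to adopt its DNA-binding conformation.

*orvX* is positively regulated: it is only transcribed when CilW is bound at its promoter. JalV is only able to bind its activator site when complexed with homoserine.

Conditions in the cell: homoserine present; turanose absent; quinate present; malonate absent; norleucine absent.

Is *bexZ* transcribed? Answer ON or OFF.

OFF

Homoserine is present, so JalV is active.
Norleucine is absent, so DulC is inactive.
Quinate is present, so MorF is inactive.
With no repressor bound, *cilW* is transcribed.
So CilW is produced and active.
No repressor is bound and CilW is active, so *orvX* is transcribed.
So OrvX is produced and active.
Malonate is absent, so HaxY is inactive.
With repressor OrvX bound, *bexZ* is not transcribed.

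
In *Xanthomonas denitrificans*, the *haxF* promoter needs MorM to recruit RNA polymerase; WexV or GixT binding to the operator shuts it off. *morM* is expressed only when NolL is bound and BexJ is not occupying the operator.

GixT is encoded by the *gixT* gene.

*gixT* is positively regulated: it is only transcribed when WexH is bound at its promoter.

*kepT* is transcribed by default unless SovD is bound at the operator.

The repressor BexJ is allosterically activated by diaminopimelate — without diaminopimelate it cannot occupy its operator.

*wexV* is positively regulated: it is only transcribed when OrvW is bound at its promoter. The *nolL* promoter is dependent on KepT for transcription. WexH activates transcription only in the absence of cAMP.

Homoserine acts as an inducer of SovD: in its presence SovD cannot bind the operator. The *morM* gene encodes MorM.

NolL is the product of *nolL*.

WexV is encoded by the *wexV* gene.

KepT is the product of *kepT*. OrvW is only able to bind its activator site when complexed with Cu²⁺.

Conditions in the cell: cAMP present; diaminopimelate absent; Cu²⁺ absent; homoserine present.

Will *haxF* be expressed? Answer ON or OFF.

ON

Diaminopimelate is absent, so BexJ is inactive.
Homoserine is present, so SovD is inactive.
With no repressor bound, *kepT* is transcribed.
So KepT is produced and active.
No repressor is bound and KepT is active, so *nolL* is transcribed.
So NolL is produced and active.
No repressor is bound and NolL is active, so *morM* is transcribed.
So MorM is produced and active.
Cu²⁺ is absent, so OrvW is inactive.
Required activator OrvW is absent, so *wexV* is not transcribed.
So WexV is not produced.
cAMP is present, so WexH is inactive.
Required activator WexH is absent, so *gixT* is not transcribed.
So GixT is not produced.
No repressor is bound and MorM is active, so *haxF* is transcribed.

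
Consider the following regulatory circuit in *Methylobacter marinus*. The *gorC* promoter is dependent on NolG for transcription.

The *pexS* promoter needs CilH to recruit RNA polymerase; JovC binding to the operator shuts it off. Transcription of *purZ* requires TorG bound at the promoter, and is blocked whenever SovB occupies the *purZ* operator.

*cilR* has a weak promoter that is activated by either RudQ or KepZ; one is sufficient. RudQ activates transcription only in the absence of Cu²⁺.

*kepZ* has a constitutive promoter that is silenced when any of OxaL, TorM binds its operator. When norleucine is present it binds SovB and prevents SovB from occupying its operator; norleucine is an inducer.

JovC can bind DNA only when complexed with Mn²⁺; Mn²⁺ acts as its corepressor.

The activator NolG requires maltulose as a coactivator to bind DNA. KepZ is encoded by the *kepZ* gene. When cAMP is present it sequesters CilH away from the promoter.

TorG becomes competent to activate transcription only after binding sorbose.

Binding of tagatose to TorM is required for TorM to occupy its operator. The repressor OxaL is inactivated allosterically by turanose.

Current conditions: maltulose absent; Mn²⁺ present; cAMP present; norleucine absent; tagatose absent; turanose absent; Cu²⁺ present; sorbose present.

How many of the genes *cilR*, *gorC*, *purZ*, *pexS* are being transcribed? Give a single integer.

0

Cu²⁺ is present, so RudQ is inactive.
Turanose is absent, so OxaL is active.
Tagatose is absent, so TorM is inactive.
With repressor OxaL bound, *kepZ* is not transcribed.
So KepZ is not produced.
No activator is available at the *cilR* promoter, so *cilR* is not transcribed.
→ *cilR* is OFF.
Maltulose is absent, so NolG is inactive.
Required activator NolG is absent, so *gorC* is not transcribed.
→ *gorC* is OFF.
Sorbose is present, so TorG is active.
Norleucine is absent, so SovB is active.
With repressor SovB bound, *purZ* is not transcribed.
→ *purZ* is OFF.
Mn²⁺ is present, so JovC is active.
cAMP is present, so CilH is inactive.
With repressor JovC bound, *pexS* is not transcribed.
→ *pexS* is OFF.
0 of the 4 genes are transcribed.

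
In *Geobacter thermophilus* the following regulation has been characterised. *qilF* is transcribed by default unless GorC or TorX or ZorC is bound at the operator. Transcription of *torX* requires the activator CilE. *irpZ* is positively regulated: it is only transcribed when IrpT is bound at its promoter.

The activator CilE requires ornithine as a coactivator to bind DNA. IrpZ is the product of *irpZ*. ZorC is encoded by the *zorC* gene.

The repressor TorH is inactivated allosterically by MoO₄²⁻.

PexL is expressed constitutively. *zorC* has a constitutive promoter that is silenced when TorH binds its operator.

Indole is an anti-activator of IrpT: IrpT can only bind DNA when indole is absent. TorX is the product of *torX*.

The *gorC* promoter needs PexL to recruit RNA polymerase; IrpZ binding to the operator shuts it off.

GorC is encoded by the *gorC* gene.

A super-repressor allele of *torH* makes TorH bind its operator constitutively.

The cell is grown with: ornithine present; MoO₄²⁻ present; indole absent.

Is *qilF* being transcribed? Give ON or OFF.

OFF

Indole is absent, so IrpT is active.
No repressor is bound and IrpT is active, so *irpZ* is transcribed.
So IrpZ is produced and active.
PexL is produced constitutively and is active.
With repressor IrpZ bound, *gorC* is not transcribed.
So GorC is not produced.
Ornithine is present, so CilE is active.
No repressor is bound and CilE is active, so *torX* is transcribed.
So TorX is produced and active.
TorH is constitutively active in this strain.
With repressor TorH bound, *zorC* is not transcribed.
So ZorC is not produced.
With repressor TorX bound, *qilF* is not transcribed.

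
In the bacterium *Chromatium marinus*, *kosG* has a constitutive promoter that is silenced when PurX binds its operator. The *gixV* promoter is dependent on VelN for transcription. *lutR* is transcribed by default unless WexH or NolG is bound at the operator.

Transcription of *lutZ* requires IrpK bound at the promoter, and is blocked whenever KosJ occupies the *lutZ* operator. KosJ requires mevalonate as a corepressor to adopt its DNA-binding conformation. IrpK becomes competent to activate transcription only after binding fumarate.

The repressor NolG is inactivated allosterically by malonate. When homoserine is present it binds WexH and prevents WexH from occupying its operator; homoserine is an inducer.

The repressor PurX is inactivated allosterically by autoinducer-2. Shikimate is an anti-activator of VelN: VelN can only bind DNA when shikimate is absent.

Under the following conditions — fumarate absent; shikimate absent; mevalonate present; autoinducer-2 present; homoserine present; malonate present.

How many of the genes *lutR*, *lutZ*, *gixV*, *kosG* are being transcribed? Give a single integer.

Homoserine is present, so WexH is inactive.
Malonate is present, so NolG is inactive.
With no repressor bound, *lutR* is transcribed.
→ *lutR* is ON.
Mevalonate is present, so KosJ is active.
Fumarate is absent, so IrpK is inactive.
With repressor KosJ bound, *lutZ* is not transcribed.
→ *lutZ* is OFF.
Shikimate is absent, so VelN is active.
No repressor is bound and VelN is active, so *gixV* is transcribed.
→ *gixV* is ON.
Autoinducer-2 is present, so PurX is inactive.
With no repressor bound, *kosG* is transcribed.
→ *kosG* is ON.
3 of the 4 genes are transcribed.

3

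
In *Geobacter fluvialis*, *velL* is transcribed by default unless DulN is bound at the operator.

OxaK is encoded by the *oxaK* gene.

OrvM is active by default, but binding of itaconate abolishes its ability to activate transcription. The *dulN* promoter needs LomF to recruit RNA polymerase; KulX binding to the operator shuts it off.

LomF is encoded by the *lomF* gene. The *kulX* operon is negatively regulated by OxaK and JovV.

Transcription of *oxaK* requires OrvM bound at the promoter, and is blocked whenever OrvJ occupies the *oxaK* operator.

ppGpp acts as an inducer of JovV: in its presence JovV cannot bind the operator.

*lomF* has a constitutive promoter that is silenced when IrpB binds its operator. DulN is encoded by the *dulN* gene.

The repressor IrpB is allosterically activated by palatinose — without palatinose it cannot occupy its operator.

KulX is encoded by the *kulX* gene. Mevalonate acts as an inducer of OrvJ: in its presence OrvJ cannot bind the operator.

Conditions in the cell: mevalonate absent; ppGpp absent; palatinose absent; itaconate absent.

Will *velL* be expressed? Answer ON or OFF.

OFF

Mevalonate is absent, so OrvJ is active.
Itaconate is absent, so OrvM is active.
With repressor OrvJ bound, *oxaK* is not transcribed.
So OxaK is not produced.
ppGpp is absent, so JovV is active.
With repressor JovV bound, *kulX* is not transcribed.
So KulX is not produced.
Palatinose is absent, so IrpB is inactive.
With no repressor bound, *lomF* is transcribed.
So LomF is produced and active.
No repressor is bound and LomF is active, so *dulN* is transcribed.
So DulN is produced and active.
With repressor DulN bound, *velL* is not transcribed.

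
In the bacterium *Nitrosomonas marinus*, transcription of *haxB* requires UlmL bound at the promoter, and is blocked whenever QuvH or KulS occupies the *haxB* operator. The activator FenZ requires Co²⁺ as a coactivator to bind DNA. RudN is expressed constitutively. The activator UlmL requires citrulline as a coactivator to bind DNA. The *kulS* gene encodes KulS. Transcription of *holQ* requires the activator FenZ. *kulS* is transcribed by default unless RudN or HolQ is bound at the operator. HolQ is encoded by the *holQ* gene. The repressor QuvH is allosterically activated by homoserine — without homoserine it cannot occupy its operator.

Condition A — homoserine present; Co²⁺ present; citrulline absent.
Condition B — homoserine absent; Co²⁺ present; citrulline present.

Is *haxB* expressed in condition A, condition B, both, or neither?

B only

Condition A:
Homoserine is present, so QuvH is active.
RudN is produced constitutively and is active.
Co²⁺ is present, so FenZ is active.
No repressor is bound and FenZ is active, so *holQ* is transcribed.
So HolQ is produced and active.
With repressor RudN bound, *kulS* is not transcribed.
So KulS is not produced.
Citrulline is absent, so UlmL is inactive.
With repressor QuvH bound, *haxB* is not transcribed.
→ *haxB* is OFF in A.
Condition B:
Homoserine is absent, so QuvH is inactive.
RudN is produced constitutively and is active.
Co²⁺ is present, so FenZ is active.
No repressor is bound and FenZ is active, so *holQ* is transcribed.
So HolQ is produced and active.
With repressor RudN bound, *kulS* is not transcribed.
So KulS is not produced.
Citrulline is present, so UlmL is active.
No repressor is bound and UlmL is active, so *haxB* is transcribed.
→ *haxB* is ON in B.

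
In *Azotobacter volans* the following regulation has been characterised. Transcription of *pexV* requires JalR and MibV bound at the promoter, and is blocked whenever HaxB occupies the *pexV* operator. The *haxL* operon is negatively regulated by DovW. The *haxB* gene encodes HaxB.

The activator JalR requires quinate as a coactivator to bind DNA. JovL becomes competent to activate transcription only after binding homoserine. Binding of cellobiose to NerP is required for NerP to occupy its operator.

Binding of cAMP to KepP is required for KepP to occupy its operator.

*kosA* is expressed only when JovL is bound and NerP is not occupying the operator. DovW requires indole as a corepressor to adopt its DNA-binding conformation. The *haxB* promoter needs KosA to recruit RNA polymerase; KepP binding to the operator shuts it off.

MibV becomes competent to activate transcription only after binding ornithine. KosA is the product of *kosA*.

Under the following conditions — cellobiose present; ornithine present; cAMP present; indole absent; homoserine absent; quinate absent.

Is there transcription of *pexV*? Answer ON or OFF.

OFF

Quinate is absent, so JalR is inactive.
cAMP is present, so KepP is active.
Homoserine is absent, so JovL is inactive.
Cellobiose is present, so NerP is active.
With repressor NerP bound, *kosA* is not transcribed.
So KosA is not produced.
With repressor KepP bound, *haxB* is not transcribed.
So HaxB is not produced.
Ornithine is present, so MibV is active.
Required activator JalR is absent, so *pexV* is not transcribed.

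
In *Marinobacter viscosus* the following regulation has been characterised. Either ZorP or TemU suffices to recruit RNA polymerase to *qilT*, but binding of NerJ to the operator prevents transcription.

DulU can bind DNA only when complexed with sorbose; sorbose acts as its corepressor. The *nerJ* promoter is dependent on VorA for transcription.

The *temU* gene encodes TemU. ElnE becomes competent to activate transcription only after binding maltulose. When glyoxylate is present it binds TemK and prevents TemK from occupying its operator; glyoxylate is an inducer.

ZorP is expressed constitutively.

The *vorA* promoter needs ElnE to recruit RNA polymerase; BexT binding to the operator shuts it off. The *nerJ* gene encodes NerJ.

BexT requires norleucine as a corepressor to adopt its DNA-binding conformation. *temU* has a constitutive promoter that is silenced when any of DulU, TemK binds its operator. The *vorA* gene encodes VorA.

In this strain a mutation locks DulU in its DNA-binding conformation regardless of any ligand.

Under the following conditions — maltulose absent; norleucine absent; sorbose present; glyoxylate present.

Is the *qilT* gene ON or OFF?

ON

ZorP is produced constitutively and is active.
DulU is constitutively active in this strain.
Glyoxylate is present, so TemK is inactive.
With repressor DulU bound, *temU* is not transcribed.
So TemU is not produced.
Maltulose is absent, so ElnE is inactive.
Norleucine is absent, so BexT is inactive.
Required activator ElnE is absent, so *vorA* is not transcribed.
So VorA is not produced.
Required activator VorA is absent, so *nerJ* is not transcribed.
So NerJ is not produced.
Activator ZorP is present, so *qilT* is transcribed.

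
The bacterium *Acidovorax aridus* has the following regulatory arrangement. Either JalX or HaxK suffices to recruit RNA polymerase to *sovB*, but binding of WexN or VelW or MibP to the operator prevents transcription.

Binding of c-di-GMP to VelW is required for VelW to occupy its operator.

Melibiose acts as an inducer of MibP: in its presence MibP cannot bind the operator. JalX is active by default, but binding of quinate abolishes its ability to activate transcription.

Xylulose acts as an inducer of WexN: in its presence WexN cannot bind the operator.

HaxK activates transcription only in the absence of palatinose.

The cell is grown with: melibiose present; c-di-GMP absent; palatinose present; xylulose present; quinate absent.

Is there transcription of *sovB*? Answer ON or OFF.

ON

Quinate is absent, so JalX is active.
Palatinose is present, so HaxK is inactive.
Xylulose is present, so WexN is inactive.
c-di-GMP is absent, so VelW is inactive.
Melibiose is present, so MibP is inactive.
Activator JalX is present, so *sovB* is transcribed.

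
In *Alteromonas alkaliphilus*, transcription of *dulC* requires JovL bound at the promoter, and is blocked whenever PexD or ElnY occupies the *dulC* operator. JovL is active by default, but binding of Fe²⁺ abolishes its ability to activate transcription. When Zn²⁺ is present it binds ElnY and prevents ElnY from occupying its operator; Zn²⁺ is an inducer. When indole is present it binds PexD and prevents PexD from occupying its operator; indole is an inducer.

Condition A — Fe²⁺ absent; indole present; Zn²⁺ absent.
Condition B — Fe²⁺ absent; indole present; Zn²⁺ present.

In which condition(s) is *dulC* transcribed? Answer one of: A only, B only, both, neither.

B only

Condition A:
Fe²⁺ is absent, so JovL is active.
Indole is present, so PexD is inactive.
Zn²⁺ is absent, so ElnY is active.
With repressor ElnY bound, *dulC* is not transcribed.
→ *dulC* is OFF in A.
Condition B:
Fe²⁺ is absent, so JovL is active.
Indole is present, so PexD is inactive.
Zn²⁺ is present, so ElnY is inactive.
No repressor is bound and JovL is active, so *dulC* is transcribed.
→ *dulC* is ON in B.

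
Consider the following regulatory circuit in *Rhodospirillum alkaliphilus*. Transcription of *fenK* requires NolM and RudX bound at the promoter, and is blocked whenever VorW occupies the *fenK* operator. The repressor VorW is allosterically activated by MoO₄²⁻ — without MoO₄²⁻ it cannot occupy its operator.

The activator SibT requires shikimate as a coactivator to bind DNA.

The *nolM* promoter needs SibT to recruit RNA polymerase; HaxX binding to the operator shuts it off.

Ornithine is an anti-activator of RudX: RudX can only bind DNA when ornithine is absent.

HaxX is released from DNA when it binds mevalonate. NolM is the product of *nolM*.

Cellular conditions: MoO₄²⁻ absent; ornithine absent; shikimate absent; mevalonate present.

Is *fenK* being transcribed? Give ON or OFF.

Mevalonate is present, so HaxX is inactive.
Shikimate is absent, so SibT is inactive.
Required activator SibT is absent, so *nolM* is not transcribed.
So NolM is not produced.
Ornithine is absent, so RudX is active.
MoO₄²⁻ is absent, so VorW is inactive.
Required activator NolM is absent, so *fenK* is not transcribed.

OFF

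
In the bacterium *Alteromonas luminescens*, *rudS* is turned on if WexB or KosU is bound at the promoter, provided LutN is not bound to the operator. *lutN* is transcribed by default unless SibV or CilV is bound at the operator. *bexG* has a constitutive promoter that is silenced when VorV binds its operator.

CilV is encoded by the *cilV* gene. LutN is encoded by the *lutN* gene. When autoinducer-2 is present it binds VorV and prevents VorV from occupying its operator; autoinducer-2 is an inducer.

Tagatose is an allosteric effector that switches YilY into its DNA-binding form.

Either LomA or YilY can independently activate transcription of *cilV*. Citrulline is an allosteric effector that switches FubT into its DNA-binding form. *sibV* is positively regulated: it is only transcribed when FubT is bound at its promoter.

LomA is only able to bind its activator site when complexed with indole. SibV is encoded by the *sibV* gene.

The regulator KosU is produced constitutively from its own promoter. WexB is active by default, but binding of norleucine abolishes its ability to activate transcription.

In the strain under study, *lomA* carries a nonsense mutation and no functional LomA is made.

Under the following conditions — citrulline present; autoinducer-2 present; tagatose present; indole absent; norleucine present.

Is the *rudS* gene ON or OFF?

ON

Norleucine is present, so WexB is inactive.
Citrulline is present, so FubT is active.
No repressor is bound and FubT is active, so *sibV* is transcribed.
So SibV is produced and active.
LomA is non-functional in this strain, so it has no effect.
Tagatose is present, so YilY is active.
Activator YilY is present, so *cilV* is transcribed.
So CilV is produced and active.
With repressor SibV bound, *lutN* is not transcribed.
So LutN is not produced.
KosU is produced constitutively and is active.
Activator KosU is present, so *rudS* is transcribed.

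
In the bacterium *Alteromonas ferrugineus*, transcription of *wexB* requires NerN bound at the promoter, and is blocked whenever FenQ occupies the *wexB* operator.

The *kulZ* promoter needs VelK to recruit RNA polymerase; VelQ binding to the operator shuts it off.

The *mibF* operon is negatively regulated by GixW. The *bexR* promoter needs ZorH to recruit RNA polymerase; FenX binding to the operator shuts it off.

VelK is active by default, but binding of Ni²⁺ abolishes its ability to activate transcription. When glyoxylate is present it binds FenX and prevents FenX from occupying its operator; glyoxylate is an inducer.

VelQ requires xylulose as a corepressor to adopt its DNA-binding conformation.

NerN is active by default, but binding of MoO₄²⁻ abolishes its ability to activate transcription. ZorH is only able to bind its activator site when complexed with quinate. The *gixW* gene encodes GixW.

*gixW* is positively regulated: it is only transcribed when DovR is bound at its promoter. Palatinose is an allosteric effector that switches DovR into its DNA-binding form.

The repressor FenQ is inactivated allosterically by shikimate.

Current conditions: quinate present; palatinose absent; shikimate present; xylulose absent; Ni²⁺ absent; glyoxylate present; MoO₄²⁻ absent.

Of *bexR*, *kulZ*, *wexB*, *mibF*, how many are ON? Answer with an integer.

4

Quinate is present, so ZorH is active.
Glyoxylate is present, so FenX is inactive.
No repressor is bound and ZorH is active, so *bexR* is transcribed.
→ *bexR* is ON.
Ni²⁺ is absent, so VelK is active.
Xylulose is absent, so VelQ is inactive.
No repressor is bound and VelK is active, so *kulZ* is transcribed.
→ *kulZ* is ON.
Shikimate is present, so FenQ is inactive.
MoO₄²⁻ is absent, so NerN is active.
No repressor is bound and NerN is active, so *wexB* is transcribed.
→ *wexB* is ON.
Palatinose is absent, so DovR is inactive.
Required activator DovR is absent, so *gixW* is not transcribed.
So GixW is not produced.
With no repressor bound, *mibF* is transcribed.
→ *mibF* is ON.
4 of the 4 genes are transcribed.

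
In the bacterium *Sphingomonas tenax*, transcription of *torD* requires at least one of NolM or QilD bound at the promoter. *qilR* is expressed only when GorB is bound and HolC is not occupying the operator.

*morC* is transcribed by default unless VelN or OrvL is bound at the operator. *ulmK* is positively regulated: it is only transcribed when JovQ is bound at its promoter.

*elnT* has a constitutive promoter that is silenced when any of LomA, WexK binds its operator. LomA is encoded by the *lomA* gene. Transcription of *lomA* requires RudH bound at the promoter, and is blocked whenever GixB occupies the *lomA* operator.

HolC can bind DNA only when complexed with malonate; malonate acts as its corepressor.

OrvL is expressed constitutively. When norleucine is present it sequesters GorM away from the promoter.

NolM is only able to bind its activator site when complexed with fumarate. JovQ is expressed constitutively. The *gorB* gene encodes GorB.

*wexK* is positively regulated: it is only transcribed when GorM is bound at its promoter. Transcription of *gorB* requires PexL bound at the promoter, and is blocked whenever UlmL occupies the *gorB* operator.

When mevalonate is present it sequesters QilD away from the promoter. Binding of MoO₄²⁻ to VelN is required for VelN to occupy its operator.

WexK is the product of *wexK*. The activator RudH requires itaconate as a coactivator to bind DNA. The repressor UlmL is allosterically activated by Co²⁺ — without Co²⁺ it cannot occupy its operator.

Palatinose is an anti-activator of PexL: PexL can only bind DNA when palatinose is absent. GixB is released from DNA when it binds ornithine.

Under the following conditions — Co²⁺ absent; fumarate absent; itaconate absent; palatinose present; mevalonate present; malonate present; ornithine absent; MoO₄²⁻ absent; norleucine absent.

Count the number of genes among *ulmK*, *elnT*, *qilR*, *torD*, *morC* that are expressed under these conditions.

JovQ is produced constitutively and is active.
No repressor is bound and JovQ is active, so *ulmK* is transcribed.
→ *ulmK* is ON.
Itaconate is absent, so RudH is inactive.
Ornithine is absent, so GixB is active.
With repressor GixB bound, *lomA* is not transcribed.
So LomA is not produced.
Norleucine is absent, so GorM is active.
No repressor is bound and GorM is active, so *wexK* is transcribed.
So WexK is produced and active.
With repressor WexK bound, *elnT* is not transcribed.
→ *elnT* is OFF.
Malonate is present, so HolC is active.
Palatinose is present, so PexL is inactive.
Co²⁺ is absent, so UlmL is inactive.
Required activator PexL is absent, so *gorB* is not transcribed.
So GorB is not produced.
With repressor HolC bound, *qilR* is not transcribed.
→ *qilR* is OFF.
Fumarate is absent, so NolM is inactive.
Mevalonate is present, so QilD is inactive.
No activator is available at the *torD* promoter, so *torD* is not transcribed.
→ *torD* is OFF.
MoO₄²⁻ is absent, so VelN is inactive.
OrvL is produced constitutively and is active.
With repressor OrvL bound, *morC* is not transcribed.
→ *morC* is OFF.
1 of the 5 genes is transcribed.

1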